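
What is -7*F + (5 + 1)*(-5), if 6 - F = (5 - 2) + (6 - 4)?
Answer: -37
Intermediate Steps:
F = 1 (F = 6 - ((5 - 2) + (6 - 4)) = 6 - (3 + 2) = 6 - 1*5 = 6 - 5 = 1)
-7*F + (5 + 1)*(-5) = -7*1 + (5 + 1)*(-5) = -7 + 6*(-5) = -7 - 30 = -37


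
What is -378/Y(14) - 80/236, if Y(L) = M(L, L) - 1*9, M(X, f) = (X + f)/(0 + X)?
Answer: 3166/59 ≈ 53.661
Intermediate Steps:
M(X, f) = (X + f)/X
Y(L) = -7 (Y(L) = (L + L)/L - 1*9 = (2*L)/L - 9 = 2 - 9 = -7)
-378/Y(14) - 80/236 = -378/(-7) - 80/236 = -378*(-⅐) - 80*1/236 = 54 - 20/59 = 3166/59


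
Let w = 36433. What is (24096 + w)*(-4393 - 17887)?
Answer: -1348586120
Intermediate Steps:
(24096 + w)*(-4393 - 17887) = (24096 + 36433)*(-4393 - 17887) = 60529*(-22280) = -1348586120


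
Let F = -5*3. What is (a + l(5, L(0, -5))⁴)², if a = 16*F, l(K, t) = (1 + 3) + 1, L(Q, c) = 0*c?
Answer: 148225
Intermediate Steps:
L(Q, c) = 0
l(K, t) = 5 (l(K, t) = 4 + 1 = 5)
F = -15
a = -240 (a = 16*(-15) = -240)
(a + l(5, L(0, -5))⁴)² = (-240 + 5⁴)² = (-240 + 625)² = 385² = 148225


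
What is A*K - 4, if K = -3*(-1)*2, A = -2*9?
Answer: -112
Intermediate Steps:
A = -18
K = 6 (K = 3*2 = 6)
A*K - 4 = -18*6 - 4 = -108 - 4 = -112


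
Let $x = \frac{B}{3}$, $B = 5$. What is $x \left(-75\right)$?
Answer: $-125$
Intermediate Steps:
$x = \frac{5}{3} \approx 1.6667$
$x \left(-75\right) = \frac{5}{3} \left(-75\right) = -125$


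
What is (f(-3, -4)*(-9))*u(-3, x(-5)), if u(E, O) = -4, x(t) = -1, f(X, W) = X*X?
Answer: 324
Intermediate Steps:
f(X, W) = X**2
(f(-3, -4)*(-9))*u(-3, x(-5)) = ((-3)**2*(-9))*(-4) = (9*(-9))*(-4) = -81*(-4) = 324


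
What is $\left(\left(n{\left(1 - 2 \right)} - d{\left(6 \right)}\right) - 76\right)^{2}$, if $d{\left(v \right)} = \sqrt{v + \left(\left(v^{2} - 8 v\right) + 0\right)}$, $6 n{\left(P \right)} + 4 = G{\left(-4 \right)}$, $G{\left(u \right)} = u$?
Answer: $\frac{53770}{9} + \frac{464 i \sqrt{6}}{3} \approx 5974.4 + 378.85 i$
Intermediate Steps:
$n{\left(P \right)} = - \frac{4}{3}$ ($n{\left(P \right)} = - \frac{2}{3} + \frac{1}{6} \left(-4\right) = - \frac{2}{3} - \frac{2}{3} = - \frac{4}{3}$)
$d{\left(v \right)} = \sqrt{v^{2} - 7 v}$ ($d{\left(v \right)} = \sqrt{v + \left(v^{2} - 8 v\right)} = \sqrt{v^{2} - 7 v}$)
$\left(\left(n{\left(1 - 2 \right)} - d{\left(6 \right)}\right) - 76\right)^{2} = \left(\left(- \frac{4}{3} - \sqrt{6 \left(-7 + 6\right)}\right) - 76\right)^{2} = \left(\left(- \frac{4}{3} - \sqrt{6 \left(-1\right)}\right) - 76\right)^{2} = \left(\left(- \frac{4}{3} - \sqrt{-6}\right) - 76\right)^{2} = \left(\left(- \frac{4}{3} - i \sqrt{6}\right) - 76\right)^{2} = \left(- \frac{232}{3} - i \sqrt{6}\right)^{2}$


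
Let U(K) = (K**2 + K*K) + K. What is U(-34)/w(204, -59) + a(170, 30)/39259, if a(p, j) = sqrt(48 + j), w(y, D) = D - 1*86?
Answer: -2278/145 + sqrt(78)/39259 ≈ -15.710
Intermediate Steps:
w(y, D) = -86 + D (w(y, D) = D - 86 = -86 + D)
U(K) = K + 2*K**2 (U(K) = (K**2 + K**2) + K = 2*K**2 + K = K + 2*K**2)
U(-34)/w(204, -59) + a(170, 30)/39259 = (-34*(1 + 2*(-34)))/(-86 - 59) + sqrt(48 + 30)/39259 = -34*(1 - 68)/(-145) + sqrt(78)*(1/39259) = -34*(-67)*(-1/145) + sqrt(78)/39259 = 2278*(-1/145) + sqrt(78)/39259 = -2278/145 + sqrt(78)/39259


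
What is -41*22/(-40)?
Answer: 451/20 ≈ 22.550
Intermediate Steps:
-41*22/(-40) = -902*(-1/40) = 451/20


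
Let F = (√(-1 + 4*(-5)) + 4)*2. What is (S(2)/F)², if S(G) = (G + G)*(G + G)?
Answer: 64/(4 + I*√21)² ≈ -0.23375 - 1.7139*I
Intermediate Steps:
S(G) = 4*G² (S(G) = (2*G)*(2*G) = 4*G²)
F = 8 + 2*I*√21 (F = (√(-1 - 20) + 4)*2 = (√(-21) + 4)*2 = (I*√21 + 4)*2 = (4 + I*√21)*2 = 8 + 2*I*√21 ≈ 8.0 + 9.1651*I)
(S(2)/F)² = ((4*2²)/(8 + 2*I*√21))² = ((4*4)/(8 + 2*I*√21))² = (16/(8 + 2*I*√21))² = 256/(8 + 2*I*√21)²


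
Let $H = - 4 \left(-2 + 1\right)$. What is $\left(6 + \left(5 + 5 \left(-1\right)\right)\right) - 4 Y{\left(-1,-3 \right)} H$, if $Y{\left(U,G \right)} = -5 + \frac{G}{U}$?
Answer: $192$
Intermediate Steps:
$H = 4$ ($H = \left(-4\right) \left(-1\right) = 4$)
$Y{\left(U,G \right)} = -5 + \frac{G}{U}$
$\left(6 + \left(5 + 5 \left(-1\right)\right)\right) - 4 Y{\left(-1,-3 \right)} H = \left(6 + \left(5 + 5 \left(-1\right)\right)\right) - 4 \left(-5 - \frac{3}{-1}\right) 4 = \left(6 + \left(5 - 5\right)\right) - 4 \left(-5 - -3\right) 4 = \left(6 + 0\right) - 4 \left(-5 + 3\right) 4 = 6 \left(-4\right) \left(-2\right) 4 = 6 \cdot 8 \cdot 4 = 6 \cdot 32 = 192$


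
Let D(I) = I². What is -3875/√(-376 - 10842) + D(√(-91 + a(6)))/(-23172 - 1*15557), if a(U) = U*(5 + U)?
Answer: 25/38729 + 3875*I*√11218/11218 ≈ 0.00064551 + 36.586*I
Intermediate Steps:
-3875/√(-376 - 10842) + D(√(-91 + a(6)))/(-23172 - 1*15557) = -3875/√(-376 - 10842) + (√(-91 + 6*(5 + 6)))²/(-23172 - 1*15557) = -3875*(-I*√11218/11218) + (√(-91 + 6*11))²/(-23172 - 15557) = -3875*(-I*√11218/11218) + (√(-91 + 66))²/(-38729) = -(-3875)*I*√11218/11218 + (√(-25))²*(-1/38729) = 3875*I*√11218/11218 + (5*I)²*(-1/38729) = 3875*I*√11218/11218 - 25*(-1/38729) = 3875*I*√11218/11218 + 25/38729 = 25/38729 + 3875*I*√11218/11218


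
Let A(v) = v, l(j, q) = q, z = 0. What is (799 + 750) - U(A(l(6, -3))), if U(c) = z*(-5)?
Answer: 1549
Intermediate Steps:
U(c) = 0 (U(c) = 0*(-5) = 0)
(799 + 750) - U(A(l(6, -3))) = (799 + 750) - 1*0 = 1549 + 0 = 1549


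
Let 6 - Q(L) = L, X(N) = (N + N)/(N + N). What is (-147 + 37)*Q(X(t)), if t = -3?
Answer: -550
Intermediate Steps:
X(N) = 1 (X(N) = (2*N)/((2*N)) = (2*N)*(1/(2*N)) = 1)
Q(L) = 6 - L
(-147 + 37)*Q(X(t)) = (-147 + 37)*(6 - 1*1) = -110*(6 - 1) = -110*5 = -550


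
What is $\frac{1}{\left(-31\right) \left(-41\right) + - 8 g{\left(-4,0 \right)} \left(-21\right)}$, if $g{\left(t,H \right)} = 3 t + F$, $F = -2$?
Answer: $- \frac{1}{1081} \approx -0.00092507$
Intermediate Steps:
$g{\left(t,H \right)} = -2 + 3 t$ ($g{\left(t,H \right)} = 3 t - 2 = -2 + 3 t$)
$\frac{1}{\left(-31\right) \left(-41\right) + - 8 g{\left(-4,0 \right)} \left(-21\right)} = \frac{1}{\left(-31\right) \left(-41\right) + - 8 \left(-2 + 3 \left(-4\right)\right) \left(-21\right)} = \frac{1}{1271 + - 8 \left(-2 - 12\right) \left(-21\right)} = \frac{1}{1271 + \left(-8\right) \left(-14\right) \left(-21\right)} = \frac{1}{1271 + 112 \left(-21\right)} = \frac{1}{1271 - 2352} = \frac{1}{-1081} = - \frac{1}{1081}$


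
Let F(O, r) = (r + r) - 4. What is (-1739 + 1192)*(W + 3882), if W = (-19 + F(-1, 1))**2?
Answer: -2364681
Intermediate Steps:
F(O, r) = -4 + 2*r (F(O, r) = 2*r - 4 = -4 + 2*r)
W = 441 (W = (-19 + (-4 + 2*1))**2 = (-19 + (-4 + 2))**2 = (-19 - 2)**2 = (-21)**2 = 441)
(-1739 + 1192)*(W + 3882) = (-1739 + 1192)*(441 + 3882) = -547*4323 = -2364681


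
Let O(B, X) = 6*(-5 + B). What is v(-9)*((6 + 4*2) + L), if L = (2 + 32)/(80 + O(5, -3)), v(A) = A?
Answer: -5193/40 ≈ -129.82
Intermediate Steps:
O(B, X) = -30 + 6*B
L = 17/40 (L = (2 + 32)/(80 + (-30 + 6*5)) = 34/(80 + (-30 + 30)) = 34/(80 + 0) = 34/80 = 34*(1/80) = 17/40 ≈ 0.42500)
v(-9)*((6 + 4*2) + L) = -9*((6 + 4*2) + 17/40) = -9*((6 + 8) + 17/40) = -9*(14 + 17/40) = -9*577/40 = -5193/40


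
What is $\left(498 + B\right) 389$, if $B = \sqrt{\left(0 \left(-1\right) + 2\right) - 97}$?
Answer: $193722 + 389 i \sqrt{95} \approx 1.9372 \cdot 10^{5} + 3791.5 i$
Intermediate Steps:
$B = i \sqrt{95}$ ($B = \sqrt{\left(0 + 2\right) - 97} = \sqrt{2 - 97} = \sqrt{-95} = i \sqrt{95} \approx 9.7468 i$)
$\left(498 + B\right) 389 = \left(498 + i \sqrt{95}\right) 389 = 193722 + 389 i \sqrt{95}$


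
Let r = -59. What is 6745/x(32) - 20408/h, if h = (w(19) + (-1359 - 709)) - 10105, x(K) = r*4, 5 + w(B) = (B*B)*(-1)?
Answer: -79759267/2959204 ≈ -26.953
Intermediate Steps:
w(B) = -5 - B² (w(B) = -5 + (B*B)*(-1) = -5 + B²*(-1) = -5 - B²)
x(K) = -236 (x(K) = -59*4 = -236)
h = -12539 (h = ((-5 - 1*19²) + (-1359 - 709)) - 10105 = ((-5 - 1*361) - 2068) - 10105 = ((-5 - 361) - 2068) - 10105 = (-366 - 2068) - 10105 = -2434 - 10105 = -12539)
6745/x(32) - 20408/h = 6745/(-236) - 20408/(-12539) = 6745*(-1/236) - 20408*(-1/12539) = -6745/236 + 20408/12539 = -79759267/2959204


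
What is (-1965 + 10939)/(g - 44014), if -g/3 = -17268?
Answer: 4487/3895 ≈ 1.1520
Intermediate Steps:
g = 51804 (g = -3*(-17268) = 51804)
(-1965 + 10939)/(g - 44014) = (-1965 + 10939)/(51804 - 44014) = 8974/7790 = 8974*(1/7790) = 4487/3895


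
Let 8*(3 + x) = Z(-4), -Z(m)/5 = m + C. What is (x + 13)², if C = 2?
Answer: 2025/16 ≈ 126.56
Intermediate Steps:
Z(m) = -10 - 5*m (Z(m) = -5*(m + 2) = -5*(2 + m) = -10 - 5*m)
x = -7/4 (x = -3 + (-10 - 5*(-4))/8 = -3 + (-10 + 20)/8 = -3 + (⅛)*10 = -3 + 5/4 = -7/4 ≈ -1.7500)
(x + 13)² = (-7/4 + 13)² = (45/4)² = 2025/16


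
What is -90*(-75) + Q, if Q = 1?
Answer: 6751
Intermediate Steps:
-90*(-75) + Q = -90*(-75) + 1 = 6750 + 1 = 6751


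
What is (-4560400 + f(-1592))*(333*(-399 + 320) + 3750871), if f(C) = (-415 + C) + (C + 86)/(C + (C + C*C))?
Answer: -1792249270243063951/105470 ≈ -1.6993e+13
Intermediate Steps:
f(C) = -415 + C + (86 + C)/(C² + 2*C) (f(C) = (-415 + C) + (86 + C)/(C + (C + C²)) = (-415 + C) + (86 + C)/(C² + 2*C) = -415 + C + (86 + C)/(C² + 2*C))
(-4560400 + f(-1592))*(333*(-399 + 320) + 3750871) = (-4560400 + (86 + (-1592)³ - 829*(-1592) - 413*(-1592)²)/((-1592)*(2 - 1592)))*(333*(-399 + 320) + 3750871) = (-4560400 - 1/1592*(86 - 4034866688 + 1319768 - 413*2534464)/(-1590))*(333*(-79) + 3750871) = (-4560400 - 1/1592*(-1/1590)*(86 - 4034866688 + 1319768 - 1046733632))*(-26307 + 3750871) = (-4560400 - 1/1592*(-1/1590)*(-5080280466))*3724564 = (-4560400 - 846713411/421880)*3724564 = -1924788265411/421880*3724564 = -1792249270243063951/105470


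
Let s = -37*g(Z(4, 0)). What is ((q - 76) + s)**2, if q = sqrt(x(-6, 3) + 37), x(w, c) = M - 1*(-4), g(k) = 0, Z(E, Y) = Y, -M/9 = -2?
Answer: (76 - sqrt(59))**2 ≈ 4667.5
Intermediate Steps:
M = 18 (M = -9*(-2) = 18)
x(w, c) = 22 (x(w, c) = 18 - 1*(-4) = 18 + 4 = 22)
q = sqrt(59) (q = sqrt(22 + 37) = sqrt(59) ≈ 7.6811)
s = 0 (s = -37*0 = 0)
((q - 76) + s)**2 = ((sqrt(59) - 76) + 0)**2 = ((-76 + sqrt(59)) + 0)**2 = (-76 + sqrt(59))**2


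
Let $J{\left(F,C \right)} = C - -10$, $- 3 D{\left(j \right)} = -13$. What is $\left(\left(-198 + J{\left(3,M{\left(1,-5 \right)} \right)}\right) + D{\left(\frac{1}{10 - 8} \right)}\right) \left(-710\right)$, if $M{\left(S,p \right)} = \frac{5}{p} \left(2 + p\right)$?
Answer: $\frac{384820}{3} \approx 1.2827 \cdot 10^{5}$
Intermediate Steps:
$M{\left(S,p \right)} = \frac{5 \left(2 + p\right)}{p}$
$D{\left(j \right)} = \frac{13}{3}$ ($D{\left(j \right)} = \left(- \frac{1}{3}\right) \left(-13\right) = \frac{13}{3}$)
$J{\left(F,C \right)} = 10 + C$ ($J{\left(F,C \right)} = C + 10 = 10 + C$)
$\left(\left(-198 + J{\left(3,M{\left(1,-5 \right)} \right)}\right) + D{\left(\frac{1}{10 - 8} \right)}\right) \left(-710\right) = \left(\left(-198 + \left(10 + \left(5 + \frac{10}{-5}\right)\right)\right) + \frac{13}{3}\right) \left(-710\right) = \left(\left(-198 + \left(10 + \left(5 + 10 \left(- \frac{1}{5}\right)\right)\right)\right) + \frac{13}{3}\right) \left(-710\right) = \left(\left(-198 + \left(10 + \left(5 - 2\right)\right)\right) + \frac{13}{3}\right) \left(-710\right) = \left(\left(-198 + \left(10 + 3\right)\right) + \frac{13}{3}\right) \left(-710\right) = \left(\left(-198 + 13\right) + \frac{13}{3}\right) \left(-710\right) = \left(-185 + \frac{13}{3}\right) \left(-710\right) = \left(- \frac{542}{3}\right) \left(-710\right) = \frac{384820}{3}$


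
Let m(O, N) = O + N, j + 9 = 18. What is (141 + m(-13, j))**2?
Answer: 18769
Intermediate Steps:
j = 9 (j = -9 + 18 = 9)
m(O, N) = N + O
(141 + m(-13, j))**2 = (141 + (9 - 13))**2 = (141 - 4)**2 = 137**2 = 18769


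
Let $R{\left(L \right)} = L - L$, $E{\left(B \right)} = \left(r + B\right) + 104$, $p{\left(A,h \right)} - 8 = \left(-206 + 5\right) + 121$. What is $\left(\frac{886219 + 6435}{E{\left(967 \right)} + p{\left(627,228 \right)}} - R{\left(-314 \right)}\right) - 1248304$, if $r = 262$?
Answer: $- \frac{1573218690}{1261} \approx -1.2476 \cdot 10^{6}$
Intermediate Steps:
$p{\left(A,h \right)} = -72$ ($p{\left(A,h \right)} = 8 + \left(\left(-206 + 5\right) + 121\right) = 8 + \left(-201 + 121\right) = 8 - 80 = -72$)
$E{\left(B \right)} = 366 + B$ ($E{\left(B \right)} = \left(262 + B\right) + 104 = 366 + B$)
$R{\left(L \right)} = 0$
$\left(\frac{886219 + 6435}{E{\left(967 \right)} + p{\left(627,228 \right)}} - R{\left(-314 \right)}\right) - 1248304 = \left(\frac{886219 + 6435}{\left(366 + 967\right) - 72} - 0\right) - 1248304 = \left(\frac{892654}{1333 - 72} + 0\right) - 1248304 = \left(\frac{892654}{1261} + 0\right) - 1248304 = \frac{892654}{1261} - 1248304 = - \frac{1573218690}{1261}$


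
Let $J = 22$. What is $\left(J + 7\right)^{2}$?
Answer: $841$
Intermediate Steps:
$\left(J + 7\right)^{2} = \left(22 + 7\right)^{2} = 29^{2} = 841$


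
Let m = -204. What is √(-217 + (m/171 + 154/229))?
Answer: I*√37061317635/13053 ≈ 14.749*I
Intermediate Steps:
√(-217 + (m/171 + 154/229)) = √(-217 + (-204/171 + 154/229)) = √(-217 + (-204*1/171 + 154*(1/229))) = √(-217 + (-68/57 + 154/229)) = √(-217 - 6794/13053) = √(-2839295/13053) = I*√37061317635/13053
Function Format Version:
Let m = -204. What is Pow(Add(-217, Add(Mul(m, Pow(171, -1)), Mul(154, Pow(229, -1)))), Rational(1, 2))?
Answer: Mul(Rational(1, 13053), I, Pow(37061317635, Rational(1, 2))) ≈ Mul(14.749, I)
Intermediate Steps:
Pow(Add(-217, Add(Mul(m, Pow(171, -1)), Mul(154, Pow(229, -1)))), Rational(1, 2)) = Pow(Add(-217, Add(Mul(-204, Pow(171, -1)), Mul(154, Pow(229, -1)))), Rational(1, 2)) = Pow(Add(-217, Add(Mul(-204, Rational(1, 171)), Mul(154, Rational(1, 229)))), Rational(1, 2)) = Pow(Add(-217, Add(Rational(-68, 57), Rational(154, 229))), Rational(1, 2)) = Pow(Add(-217, Rational(-6794, 13053)), Rational(1, 2)) = Pow(Rational(-2839295, 13053), Rational(1, 2)) = Mul(Rational(1, 13053), I, Pow(37061317635, Rational(1, 2)))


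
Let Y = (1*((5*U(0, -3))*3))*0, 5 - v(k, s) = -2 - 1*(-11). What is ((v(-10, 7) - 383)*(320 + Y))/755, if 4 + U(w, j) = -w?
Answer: -24768/151 ≈ -164.03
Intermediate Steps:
U(w, j) = -4 - w
v(k, s) = -4 (v(k, s) = 5 - (-2 - 1*(-11)) = 5 - (-2 + 11) = 5 - 1*9 = 5 - 9 = -4)
Y = 0 (Y = (1*((5*(-4 - 1*0))*3))*0 = (1*((5*(-4 + 0))*3))*0 = (1*((5*(-4))*3))*0 = (1*(-20*3))*0 = (1*(-60))*0 = -60*0 = 0)
((v(-10, 7) - 383)*(320 + Y))/755 = ((-4 - 383)*(320 + 0))/755 = -387*320*(1/755) = -123840*1/755 = -24768/151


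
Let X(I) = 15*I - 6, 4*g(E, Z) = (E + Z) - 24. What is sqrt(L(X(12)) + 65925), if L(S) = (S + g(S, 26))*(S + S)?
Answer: sqrt(141789) ≈ 376.55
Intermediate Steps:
g(E, Z) = -6 + E/4 + Z/4 (g(E, Z) = ((E + Z) - 24)/4 = (-24 + E + Z)/4 = -6 + E/4 + Z/4)
X(I) = -6 + 15*I
L(S) = 2*S*(1/2 + 5*S/4) (L(S) = (S + (-6 + S/4 + (1/4)*26))*(S + S) = (S + (-6 + S/4 + 13/2))*(2*S) = (S + (1/2 + S/4))*(2*S) = (1/2 + 5*S/4)*(2*S) = 2*S*(1/2 + 5*S/4))
sqrt(L(X(12)) + 65925) = sqrt((-6 + 15*12)*(2 + 5*(-6 + 15*12))/2 + 65925) = sqrt((-6 + 180)*(2 + 5*(-6 + 180))/2 + 65925) = sqrt((1/2)*174*(2 + 5*174) + 65925) = sqrt((1/2)*174*(2 + 870) + 65925) = sqrt((1/2)*174*872 + 65925) = sqrt(75864 + 65925) = sqrt(141789)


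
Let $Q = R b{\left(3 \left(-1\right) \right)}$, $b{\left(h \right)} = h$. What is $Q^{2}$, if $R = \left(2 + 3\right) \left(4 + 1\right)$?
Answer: $5625$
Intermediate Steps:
$R = 25$ ($R = 5 \cdot 5 = 25$)
$Q = -75$ ($Q = 25 \cdot 3 \left(-1\right) = 25 \left(-3\right) = -75$)
$Q^{2} = \left(-75\right)^{2} = 5625$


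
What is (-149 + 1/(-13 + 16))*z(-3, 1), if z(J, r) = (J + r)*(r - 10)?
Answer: -2676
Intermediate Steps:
z(J, r) = (-10 + r)*(J + r) (z(J, r) = (J + r)*(-10 + r) = (-10 + r)*(J + r))
(-149 + 1/(-13 + 16))*z(-3, 1) = (-149 + 1/(-13 + 16))*(1² - 10*(-3) - 10*1 - 3*1) = (-149 + 1/3)*(1 + 30 - 10 - 3) = (-149 + ⅓)*18 = -446/3*18 = -2676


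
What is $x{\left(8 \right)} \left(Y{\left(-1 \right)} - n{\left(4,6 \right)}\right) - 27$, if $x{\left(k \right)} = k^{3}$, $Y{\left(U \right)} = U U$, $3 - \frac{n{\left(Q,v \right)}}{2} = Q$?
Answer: $1509$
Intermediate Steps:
$n{\left(Q,v \right)} = 6 - 2 Q$
$Y{\left(U \right)} = U^{2}$
$x{\left(8 \right)} \left(Y{\left(-1 \right)} - n{\left(4,6 \right)}\right) - 27 = 8^{3} \left(\left(-1\right)^{2} - \left(6 - 8\right)\right) - 27 = 512 \left(1 - \left(6 - 8\right)\right) - 27 = 512 \left(1 - -2\right) - 27 = 512 \left(1 + 2\right) - 27 = 512 \cdot 3 - 27 = 1536 - 27 = 1509$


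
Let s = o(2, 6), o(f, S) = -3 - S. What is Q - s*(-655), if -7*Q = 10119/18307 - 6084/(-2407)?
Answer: -1818475856706/308454643 ≈ -5895.4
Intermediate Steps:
s = -9 (s = -3 - 1*6 = -3 - 6 = -9)
Q = -135736221/308454643 (Q = -(10119/18307 - 6084/(-2407))/7 = -(10119*(1/18307) - 6084*(-1/2407))/7 = -(10119/18307 + 6084/2407)/7 = -1/7*135736221/44064949 = -135736221/308454643 ≈ -0.44005)
Q - s*(-655) = -135736221/308454643 - (-9)*(-655) = -135736221/308454643 - 1*5895 = -135736221/308454643 - 5895 = -1818475856706/308454643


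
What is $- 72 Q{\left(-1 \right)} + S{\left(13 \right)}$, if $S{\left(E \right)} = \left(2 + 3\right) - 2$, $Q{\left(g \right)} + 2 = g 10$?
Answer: $867$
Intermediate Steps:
$Q{\left(g \right)} = -2 + 10 g$ ($Q{\left(g \right)} = -2 + g 10 = -2 + 10 g$)
$S{\left(E \right)} = 3$ ($S{\left(E \right)} = 5 - 2 = 3$)
$- 72 Q{\left(-1 \right)} + S{\left(13 \right)} = - 72 \left(-2 + 10 \left(-1\right)\right) + 3 = - 72 \left(-2 - 10\right) + 3 = \left(-72\right) \left(-12\right) + 3 = 864 + 3 = 867$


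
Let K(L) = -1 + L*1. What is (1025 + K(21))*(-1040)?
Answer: -1086800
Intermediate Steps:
K(L) = -1 + L
(1025 + K(21))*(-1040) = (1025 + (-1 + 21))*(-1040) = (1025 + 20)*(-1040) = 1045*(-1040) = -1086800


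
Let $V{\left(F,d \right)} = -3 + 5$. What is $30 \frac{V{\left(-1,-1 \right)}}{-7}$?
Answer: $- \frac{60}{7} \approx -8.5714$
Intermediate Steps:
$V{\left(F,d \right)} = 2$
$30 \frac{V{\left(-1,-1 \right)}}{-7} = 30 \frac{2}{-7} = 30 \cdot 2 \left(- \frac{1}{7}\right) = 30 \left(- \frac{2}{7}\right) = - \frac{60}{7}$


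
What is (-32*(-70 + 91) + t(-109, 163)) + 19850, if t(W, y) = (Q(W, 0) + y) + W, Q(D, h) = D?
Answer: 19123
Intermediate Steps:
t(W, y) = y + 2*W (t(W, y) = (W + y) + W = y + 2*W)
(-32*(-70 + 91) + t(-109, 163)) + 19850 = (-32*(-70 + 91) + (163 + 2*(-109))) + 19850 = (-32*21 + (163 - 218)) + 19850 = (-672 - 55) + 19850 = -727 + 19850 = 19123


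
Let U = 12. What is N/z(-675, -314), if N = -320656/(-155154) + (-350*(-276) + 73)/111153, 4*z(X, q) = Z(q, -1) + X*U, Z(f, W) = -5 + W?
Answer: -16880359670/11649559895631 ≈ -0.0014490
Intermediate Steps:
z(X, q) = -3/2 + 3*X (z(X, q) = ((-5 - 1) + X*12)/4 = (-6 + 12*X)/4 = -3/2 + 3*X)
N = 8440179835/2874305427 (N = -320656*(-1/155154) + (96600 + 73)*(1/111153) = 160328/77577 + 96673*(1/111153) = 160328/77577 + 96673/111153 = 8440179835/2874305427 ≈ 2.9364)
N/z(-675, -314) = 8440179835/(2874305427*(-3/2 + 3*(-675))) = 8440179835/(2874305427*(-3/2 - 2025)) = 8440179835/(2874305427*(-4053/2)) = (8440179835/2874305427)*(-2/4053) = -16880359670/11649559895631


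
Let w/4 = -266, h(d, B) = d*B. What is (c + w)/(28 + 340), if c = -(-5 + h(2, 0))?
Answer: -1059/368 ≈ -2.8777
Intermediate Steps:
h(d, B) = B*d
c = 5 (c = -(-5 + 0*2) = -(-5 + 0) = -1*(-5) = 5)
w = -1064 (w = 4*(-266) = -1064)
(c + w)/(28 + 340) = (5 - 1064)/(28 + 340) = -1059/368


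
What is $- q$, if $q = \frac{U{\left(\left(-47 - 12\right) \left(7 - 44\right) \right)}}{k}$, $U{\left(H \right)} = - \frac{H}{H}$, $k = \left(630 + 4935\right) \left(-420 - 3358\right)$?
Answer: $- \frac{1}{21024570} \approx -4.7563 \cdot 10^{-8}$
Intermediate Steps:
$k = -21024570$ ($k = 5565 \left(-3778\right) = -21024570$)
$U{\left(H \right)} = -1$ ($U{\left(H \right)} = \left(-1\right) 1 = -1$)
$q = \frac{1}{21024570}$ ($q = - \frac{1}{-21024570} = \left(-1\right) \left(- \frac{1}{21024570}\right) = \frac{1}{21024570} \approx 4.7563 \cdot 10^{-8}$)
$- q = \left(-1\right) \frac{1}{21024570} = - \frac{1}{21024570}$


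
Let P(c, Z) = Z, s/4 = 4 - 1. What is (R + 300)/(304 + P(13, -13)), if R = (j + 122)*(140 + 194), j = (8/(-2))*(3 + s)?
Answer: 21008/291 ≈ 72.192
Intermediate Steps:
s = 12 (s = 4*(4 - 1) = 4*3 = 12)
j = -60 (j = (8/(-2))*(3 + 12) = (8*(-½))*15 = -4*15 = -60)
R = 20708 (R = (-60 + 122)*(140 + 194) = 62*334 = 20708)
(R + 300)/(304 + P(13, -13)) = (20708 + 300)/(304 - 13) = 21008/291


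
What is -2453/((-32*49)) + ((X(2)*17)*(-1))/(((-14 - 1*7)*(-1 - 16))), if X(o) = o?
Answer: 6911/4704 ≈ 1.4692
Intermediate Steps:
-2453/((-32*49)) + ((X(2)*17)*(-1))/(((-14 - 1*7)*(-1 - 16))) = -2453/((-32*49)) + ((2*17)*(-1))/(((-14 - 1*7)*(-1 - 16))) = -2453/(-1568) + (34*(-1))/(((-14 - 7)*(-17))) = -2453*(-1/1568) - 34/((-21*(-17))) = 2453/1568 - 34/357 = 2453/1568 - 34*1/357 = 2453/1568 - 2/21 = 6911/4704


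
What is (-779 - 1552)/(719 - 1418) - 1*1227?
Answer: -285114/233 ≈ -1223.7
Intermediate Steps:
(-779 - 1552)/(719 - 1418) - 1*1227 = -2331/(-699) - 1227 = -2331*(-1/699) - 1227 = 777/233 - 1227 = -285114/233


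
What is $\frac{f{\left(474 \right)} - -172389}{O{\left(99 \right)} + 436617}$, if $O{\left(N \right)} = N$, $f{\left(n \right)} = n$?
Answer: $\frac{19207}{48524} \approx 0.39582$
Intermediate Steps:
$\frac{f{\left(474 \right)} - -172389}{O{\left(99 \right)} + 436617} = \frac{474 - -172389}{99 + 436617} = \frac{474 + \left(-62057 + 234446\right)}{436716} = \left(474 + 172389\right) \frac{1}{436716} = 172863 \cdot \frac{1}{436716} = \frac{19207}{48524}$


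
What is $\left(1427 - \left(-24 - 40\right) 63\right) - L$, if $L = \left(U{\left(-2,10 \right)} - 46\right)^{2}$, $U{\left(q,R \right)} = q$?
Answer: $3155$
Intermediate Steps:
$L = 2304$ ($L = \left(-2 - 46\right)^{2} = \left(-48\right)^{2} = 2304$)
$\left(1427 - \left(-24 - 40\right) 63\right) - L = \left(1427 - \left(-24 - 40\right) 63\right) - 2304 = \left(1427 - \left(-64\right) 63\right) - 2304 = \left(1427 - -4032\right) - 2304 = \left(1427 + 4032\right) - 2304 = 5459 - 2304 = 3155$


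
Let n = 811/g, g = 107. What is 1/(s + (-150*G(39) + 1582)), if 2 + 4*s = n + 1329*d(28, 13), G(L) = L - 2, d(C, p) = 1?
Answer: -107/388876 ≈ -0.00027515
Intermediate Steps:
G(L) = -2 + L
n = 811/107 ≈ 7.5794
s = 35700/107 (s = -½ + (811/107 + 1329*1)/4 = -½ + (811/107 + 1329)/4 = -½ + (¼)*(143014/107) = -½ + 71507/214 = 35700/107 ≈ 333.65)
1/(s + (-150*G(39) + 1582)) = 1/(35700/107 + (-150*(-2 + 39) + 1582)) = 1/(35700/107 + (-150*37 + 1582)) = 1/(35700/107 + (-5550 + 1582)) = 1/(35700/107 - 3968) = 1/(-388876/107) = -107/388876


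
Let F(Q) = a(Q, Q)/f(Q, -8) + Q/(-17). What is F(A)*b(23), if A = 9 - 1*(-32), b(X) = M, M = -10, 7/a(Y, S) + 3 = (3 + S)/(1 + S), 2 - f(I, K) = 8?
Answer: 12645/697 ≈ 18.142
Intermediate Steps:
f(I, K) = -6 (f(I, K) = 2 - 1*8 = 2 - 8 = -6)
a(Y, S) = 7/(-3 + (3 + S)/(1 + S))
b(X) = -10
A = 41 (A = 9 + 32 = 41)
F(Q) = -Q/17 - 7*(-1 - Q)/(12*Q) (F(Q) = (7*(-1 - Q)/(2*Q))/(-6) + Q/(-17) = (7*(-1 - Q)/(2*Q))*(-⅙) + Q*(-1/17) = -7*(-1 - Q)/(12*Q) - Q/17 = -Q/17 - 7*(-1 - Q)/(12*Q))
F(A)*b(23) = (7/12 - 1/17*41 + (7/12)/41)*(-10) = (7/12 - 41/17 + (7/12)*(1/41))*(-10) = (7/12 - 41/17 + 7/492)*(-10) = -2529/1394*(-10) = 12645/697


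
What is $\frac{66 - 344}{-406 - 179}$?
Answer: $\frac{278}{585} \approx 0.47521$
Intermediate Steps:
$\frac{66 - 344}{-406 - 179} = - \frac{278}{-585} = \left(-278\right) \left(- \frac{1}{585}\right) = \frac{278}{585}$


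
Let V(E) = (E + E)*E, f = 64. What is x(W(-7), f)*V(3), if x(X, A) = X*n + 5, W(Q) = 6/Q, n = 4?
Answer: 198/7 ≈ 28.286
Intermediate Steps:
V(E) = 2*E² (V(E) = (2*E)*E = 2*E²)
x(X, A) = 5 + 4*X (x(X, A) = X*4 + 5 = 4*X + 5 = 5 + 4*X)
x(W(-7), f)*V(3) = (5 + 4*(6/(-7)))*(2*3²) = (5 + 4*(6*(-⅐)))*(2*9) = (5 + 4*(-6/7))*18 = (5 - 24/7)*18 = (11/7)*18 = 198/7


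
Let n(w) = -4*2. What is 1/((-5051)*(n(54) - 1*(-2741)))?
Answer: -1/13804383 ≈ -7.2441e-8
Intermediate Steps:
n(w) = -8
1/((-5051)*(n(54) - 1*(-2741))) = 1/((-5051)*(-8 - 1*(-2741))) = -1/(5051*(-8 + 2741)) = -1/5051/2733 = -1/5051*1/2733 = -1/13804383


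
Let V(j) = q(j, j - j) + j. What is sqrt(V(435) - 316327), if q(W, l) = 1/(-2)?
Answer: I*sqrt(1263570)/2 ≈ 562.04*I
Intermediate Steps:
q(W, l) = -1/2
V(j) = -1/2 + j
sqrt(V(435) - 316327) = sqrt((-1/2 + 435) - 316327) = sqrt(869/2 - 316327) = sqrt(-631785/2) = I*sqrt(1263570)/2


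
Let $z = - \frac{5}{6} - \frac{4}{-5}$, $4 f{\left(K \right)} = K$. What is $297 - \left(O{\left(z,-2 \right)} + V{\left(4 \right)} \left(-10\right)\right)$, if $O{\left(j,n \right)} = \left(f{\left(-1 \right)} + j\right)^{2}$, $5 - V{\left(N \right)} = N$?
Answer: $\frac{1104911}{3600} \approx 306.92$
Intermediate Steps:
$f{\left(K \right)} = \frac{K}{4}$
$z = - \frac{1}{30}$ ($z = \left(-5\right) \frac{1}{6} - - \frac{4}{5} = - \frac{5}{6} + \frac{4}{5} = - \frac{1}{30} \approx -0.033333$)
$V{\left(N \right)} = 5 - N$
$O{\left(j,n \right)} = \left(- \frac{1}{4} + j\right)^{2}$ ($O{\left(j,n \right)} = \left(\frac{1}{4} \left(-1\right) + j\right)^{2} = \left(- \frac{1}{4} + j\right)^{2}$)
$297 - \left(O{\left(z,-2 \right)} + V{\left(4 \right)} \left(-10\right)\right) = 297 - \left(\frac{\left(-1 + 4 \left(- \frac{1}{30}\right)\right)^{2}}{16} + \left(5 - 4\right) \left(-10\right)\right) = 297 - \left(\frac{\left(-1 - \frac{2}{15}\right)^{2}}{16} + \left(5 - 4\right) \left(-10\right)\right) = 297 - \left(\frac{\left(- \frac{17}{15}\right)^{2}}{16} + 1 \left(-10\right)\right) = 297 - \left(\frac{1}{16} \cdot \frac{289}{225} - 10\right) = 297 - \left(\frac{289}{3600} - 10\right) = 297 - - \frac{35711}{3600} = 297 + \frac{35711}{3600} = \frac{1104911}{3600}$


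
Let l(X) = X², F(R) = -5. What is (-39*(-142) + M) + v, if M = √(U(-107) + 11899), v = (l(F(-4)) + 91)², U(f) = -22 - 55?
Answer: 18994 + √11822 ≈ 19103.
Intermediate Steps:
U(f) = -77
v = 13456 (v = ((-5)² + 91)² = (25 + 91)² = 116² = 13456)
M = √11822 (M = √(-77 + 11899) = √11822 ≈ 108.73)
(-39*(-142) + M) + v = (-39*(-142) + √11822) + 13456 = (5538 + √11822) + 13456 = 18994 + √11822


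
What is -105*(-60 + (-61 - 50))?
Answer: 17955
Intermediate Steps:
-105*(-60 + (-61 - 50)) = -105*(-60 - 111) = -105*(-171) = 17955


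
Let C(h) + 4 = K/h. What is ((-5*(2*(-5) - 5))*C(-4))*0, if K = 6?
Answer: 0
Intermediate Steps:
C(h) = -4 + 6/h
((-5*(2*(-5) - 5))*C(-4))*0 = ((-5*(2*(-5) - 5))*(-4 + 6/(-4)))*0 = ((-5*(-10 - 5))*(-4 + 6*(-¼)))*0 = ((-5*(-15))*(-4 - 3/2))*0 = (75*(-11/2))*0 = -825/2*0 = 0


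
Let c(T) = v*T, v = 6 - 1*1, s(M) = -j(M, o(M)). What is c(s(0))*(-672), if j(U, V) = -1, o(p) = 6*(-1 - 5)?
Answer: -3360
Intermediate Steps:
o(p) = -36 (o(p) = 6*(-6) = -36)
s(M) = 1 (s(M) = -1*(-1) = 1)
v = 5 (v = 6 - 1 = 5)
c(T) = 5*T
c(s(0))*(-672) = (5*1)*(-672) = 5*(-672) = -3360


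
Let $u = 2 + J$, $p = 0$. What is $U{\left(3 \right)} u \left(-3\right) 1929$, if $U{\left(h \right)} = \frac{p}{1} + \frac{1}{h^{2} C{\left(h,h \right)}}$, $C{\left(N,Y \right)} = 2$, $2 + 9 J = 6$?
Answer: $- \frac{7073}{9} \approx -785.89$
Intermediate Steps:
$J = \frac{4}{9}$ ($J = - \frac{2}{9} + \frac{1}{9} \cdot 6 = - \frac{2}{9} + \frac{2}{3} = \frac{4}{9} \approx 0.44444$)
$u = \frac{22}{9}$ ($u = 2 + \frac{4}{9} = \frac{22}{9} \approx 2.4444$)
$U{\left(h \right)} = \frac{1}{2 h^{2}}$ ($U{\left(h \right)} = \frac{0}{1} + \frac{1}{h^{2} \cdot 2} = 0 \cdot 1 + \frac{1}{h^{2}} \cdot \frac{1}{2} = 0 + \frac{1}{2 h^{2}} = \frac{1}{2 h^{2}}$)
$U{\left(3 \right)} u \left(-3\right) 1929 = \frac{1}{2 \cdot 9} \cdot \frac{22}{9} \left(-3\right) 1929 = \frac{1}{2} \cdot \frac{1}{9} \cdot \frac{22}{9} \left(-3\right) 1929 = \frac{1}{18} \cdot \frac{22}{9} \left(-3\right) 1929 = \frac{11}{81} \left(-3\right) 1929 = \left(- \frac{11}{27}\right) 1929 = - \frac{7073}{9}$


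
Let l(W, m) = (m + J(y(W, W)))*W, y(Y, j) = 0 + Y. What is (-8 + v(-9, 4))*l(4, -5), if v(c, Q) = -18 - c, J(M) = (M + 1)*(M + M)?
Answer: -2380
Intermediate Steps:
y(Y, j) = Y
J(M) = 2*M*(1 + M) (J(M) = (1 + M)*(2*M) = 2*M*(1 + M))
l(W, m) = W*(m + 2*W*(1 + W)) (l(W, m) = (m + 2*W*(1 + W))*W = W*(m + 2*W*(1 + W)))
(-8 + v(-9, 4))*l(4, -5) = (-8 + (-18 - 1*(-9)))*(4*(-5 + 2*4*(1 + 4))) = (-8 + (-18 + 9))*(4*(-5 + 2*4*5)) = (-8 - 9)*(4*(-5 + 40)) = -68*35 = -17*140 = -2380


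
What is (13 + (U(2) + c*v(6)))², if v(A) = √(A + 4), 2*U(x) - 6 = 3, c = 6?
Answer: 2665/4 + 210*√10 ≈ 1330.3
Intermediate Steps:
U(x) = 9/2 (U(x) = 3 + (½)*3 = 3 + 3/2 = 9/2)
v(A) = √(4 + A)
(13 + (U(2) + c*v(6)))² = (13 + (9/2 + 6*√(4 + 6)))² = (13 + (9/2 + 6*√10))² = (35/2 + 6*√10)²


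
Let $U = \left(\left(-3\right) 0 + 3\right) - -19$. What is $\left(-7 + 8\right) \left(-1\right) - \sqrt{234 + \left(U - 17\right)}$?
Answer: $-1 - \sqrt{239} \approx -16.46$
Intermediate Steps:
$U = 22$ ($U = \left(0 + 3\right) + 19 = 3 + 19 = 22$)
$\left(-7 + 8\right) \left(-1\right) - \sqrt{234 + \left(U - 17\right)} = \left(-7 + 8\right) \left(-1\right) - \sqrt{234 + \left(22 - 17\right)} = 1 \left(-1\right) - \sqrt{234 + 5} = -1 - \sqrt{239}$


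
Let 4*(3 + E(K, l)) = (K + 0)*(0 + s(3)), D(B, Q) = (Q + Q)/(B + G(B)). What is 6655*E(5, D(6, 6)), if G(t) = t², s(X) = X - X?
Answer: -19965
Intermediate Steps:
s(X) = 0
D(B, Q) = 2*Q/(B + B²) (D(B, Q) = (Q + Q)/(B + B²) = (2*Q)/(B + B²) = 2*Q/(B + B²))
E(K, l) = -3 (E(K, l) = -3 + ((K + 0)*(0 + 0))/4 = -3 + (K*0)/4 = -3 + (¼)*0 = -3 + 0 = -3)
6655*E(5, D(6, 6)) = 6655*(-3) = -19965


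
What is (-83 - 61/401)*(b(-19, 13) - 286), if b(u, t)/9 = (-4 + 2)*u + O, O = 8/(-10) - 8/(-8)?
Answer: -9636416/2005 ≈ -4806.2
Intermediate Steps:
O = 1/5 (O = 8*(-1/10) - 8*(-1/8) = -4/5 + 1 = 1/5 ≈ 0.20000)
b(u, t) = 9/5 - 18*u (b(u, t) = 9*((-4 + 2)*u + 1/5) = 9*(-2*u + 1/5) = 9*(1/5 - 2*u) = 9/5 - 18*u)
(-83 - 61/401)*(b(-19, 13) - 286) = (-83 - 61/401)*((9/5 - 18*(-19)) - 286) = (-83 - 61*1/401)*((9/5 + 342) - 286) = (-83 - 61/401)*(1719/5 - 286) = -33344/401*289/5 = -9636416/2005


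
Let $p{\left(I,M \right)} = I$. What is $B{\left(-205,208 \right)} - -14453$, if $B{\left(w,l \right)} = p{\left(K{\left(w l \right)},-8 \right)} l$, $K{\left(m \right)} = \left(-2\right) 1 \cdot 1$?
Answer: $14037$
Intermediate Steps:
$K{\left(m \right)} = -2$ ($K{\left(m \right)} = \left(-2\right) 1 = -2$)
$B{\left(w,l \right)} = - 2 l$
$B{\left(-205,208 \right)} - -14453 = \left(-2\right) 208 - -14453 = -416 + 14453 = 14037$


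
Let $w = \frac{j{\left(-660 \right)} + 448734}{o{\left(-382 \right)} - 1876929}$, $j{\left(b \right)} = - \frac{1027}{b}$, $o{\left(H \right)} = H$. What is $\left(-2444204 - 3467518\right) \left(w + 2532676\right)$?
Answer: $- \frac{3091879124714645699091}{206504210} \approx -1.4972 \cdot 10^{13}$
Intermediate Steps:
$w = - \frac{296165467}{1239025260}$ ($w = \frac{- \frac{1027}{-660} + 448734}{-382 - 1876929} = \frac{\left(-1027\right) \left(- \frac{1}{660}\right) + 448734}{-1877311} = \left(\frac{1027}{660} + 448734\right) \left(- \frac{1}{1877311}\right) = \frac{296165467}{660} \left(- \frac{1}{1877311}\right) = - \frac{296165467}{1239025260} \approx -0.23903$)
$\left(-2444204 - 3467518\right) \left(w + 2532676\right) = \left(-2444204 - 3467518\right) \left(- \frac{296165467}{1239025260} + 2532676\right) = \left(-5911722\right) \frac{3138049243230293}{1239025260} = - \frac{3091879124714645699091}{206504210}$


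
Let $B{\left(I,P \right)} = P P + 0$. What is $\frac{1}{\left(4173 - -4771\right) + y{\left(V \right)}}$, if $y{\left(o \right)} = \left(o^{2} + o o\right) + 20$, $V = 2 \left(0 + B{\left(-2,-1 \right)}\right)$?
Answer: $\frac{1}{8972} \approx 0.00011146$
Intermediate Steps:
$B{\left(I,P \right)} = P^{2}$ ($B{\left(I,P \right)} = P^{2} + 0 = P^{2}$)
$V = 2$ ($V = 2 \left(0 + \left(-1\right)^{2}\right) = 2 \left(0 + 1\right) = 2 \cdot 1 = 2$)
$y{\left(o \right)} = 20 + 2 o^{2}$ ($y{\left(o \right)} = \left(o^{2} + o^{2}\right) + 20 = 2 o^{2} + 20 = 20 + 2 o^{2}$)
$\frac{1}{\left(4173 - -4771\right) + y{\left(V \right)}} = \frac{1}{\left(4173 - -4771\right) + \left(20 + 2 \cdot 2^{2}\right)} = \frac{1}{\left(4173 + 4771\right) + \left(20 + 2 \cdot 4\right)} = \frac{1}{8944 + \left(20 + 8\right)} = \frac{1}{8944 + 28} = \frac{1}{8972}$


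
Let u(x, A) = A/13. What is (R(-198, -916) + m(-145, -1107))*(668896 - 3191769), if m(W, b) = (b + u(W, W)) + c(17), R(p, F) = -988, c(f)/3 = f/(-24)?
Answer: 553167656853/104 ≈ 5.3189e+9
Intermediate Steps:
u(x, A) = A/13 (u(x, A) = A*(1/13) = A/13)
c(f) = -f/8 (c(f) = 3*(f/(-24)) = 3*(f*(-1/24)) = 3*(-f/24) = -f/8)
m(W, b) = -17/8 + b + W/13 (m(W, b) = (b + W/13) - 1/8*17 = (b + W/13) - 17/8 = -17/8 + b + W/13)
(R(-198, -916) + m(-145, -1107))*(668896 - 3191769) = (-988 + (-17/8 - 1107 + (1/13)*(-145)))*(668896 - 3191769) = (-988 + (-17/8 - 1107 - 145/13))*(-2522873) = (-988 - 116509/104)*(-2522873) = -219261/104*(-2522873) = 553167656853/104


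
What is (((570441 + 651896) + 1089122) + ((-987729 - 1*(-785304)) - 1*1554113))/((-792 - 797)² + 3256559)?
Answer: 554921/5781480 ≈ 0.095983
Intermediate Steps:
(((570441 + 651896) + 1089122) + ((-987729 - 1*(-785304)) - 1*1554113))/((-792 - 797)² + 3256559) = ((1222337 + 1089122) + ((-987729 + 785304) - 1554113))/((-1589)² + 3256559) = (2311459 + (-202425 - 1554113))/(2524921 + 3256559) = (2311459 - 1756538)/5781480 = 554921*(1/5781480) = 554921/5781480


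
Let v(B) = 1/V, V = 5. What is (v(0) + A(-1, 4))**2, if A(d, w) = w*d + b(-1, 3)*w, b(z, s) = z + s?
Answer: 441/25 ≈ 17.640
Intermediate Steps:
b(z, s) = s + z
A(d, w) = 2*w + d*w (A(d, w) = w*d + (3 - 1)*w = d*w + 2*w = 2*w + d*w)
v(B) = 1/5
(v(0) + A(-1, 4))**2 = (1/5 + 4*(2 - 1))**2 = (1/5 + 4*1)**2 = (1/5 + 4)**2 = (21/5)**2 = 441/25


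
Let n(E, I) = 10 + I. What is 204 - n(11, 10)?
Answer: 184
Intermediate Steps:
204 - n(11, 10) = 204 - (10 + 10) = 204 - 1*20 = 204 - 20 = 184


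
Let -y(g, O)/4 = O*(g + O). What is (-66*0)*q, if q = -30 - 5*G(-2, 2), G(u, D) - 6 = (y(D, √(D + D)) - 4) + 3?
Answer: 0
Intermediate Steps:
y(g, O) = -4*O*(O + g) (y(g, O) = -4*O*(g + O) = -4*O*(O + g))
G(u, D) = 5 - 4*√2*√D*(D + √2*√D) (G(u, D) = 6 + ((-4*√(D + D)*(√(D + D) + D) - 4) + 3) = 6 + ((-4*√(2*D)*(√(2*D) + D) - 4) + 3) = 6 + ((-4*√2*√D*(√2*√D + D) - 4) + 3) = 6 + ((-4*√2*√D*(D + √2*√D) - 4) + 3) = 6 + ((-4 - 4*√2*√D*(D + √2*√D)) + 3) = 6 + (-1 - 4*√2*√D*(D + √2*√D)) = 5 - 4*√2*√D*(D + √2*√D))
q = 105 (q = -30 - 5*(5 - 8*2 - 4*√2*2^(3/2)) = -30 - 5*(5 - 16 - 4*√2*2*√2) = -30 - 5*(5 - 16 - 16) = -30 - 5*(-27) = -30 + 135 = 105)
(-66*0)*q = -66*0*105 = 0*105 = 0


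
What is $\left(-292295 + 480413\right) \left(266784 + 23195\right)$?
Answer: $54550269522$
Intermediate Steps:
$\left(-292295 + 480413\right) \left(266784 + 23195\right) = 188118 \cdot 289979 = 54550269522$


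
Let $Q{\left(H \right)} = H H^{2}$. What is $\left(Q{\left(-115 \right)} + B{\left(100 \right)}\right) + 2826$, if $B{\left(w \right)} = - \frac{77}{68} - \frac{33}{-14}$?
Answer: $- \frac{722590741}{476} \approx -1.518 \cdot 10^{6}$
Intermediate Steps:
$Q{\left(H \right)} = H^{3}$
$B{\left(w \right)} = \frac{583}{476}$ ($B{\left(w \right)} = \left(-77\right) \frac{1}{68} - - \frac{33}{14} = - \frac{77}{68} + \frac{33}{14} = \frac{583}{476}$)
$\left(Q{\left(-115 \right)} + B{\left(100 \right)}\right) + 2826 = \left(\left(-115\right)^{3} + \frac{583}{476}\right) + 2826 = \left(-1520875 + \frac{583}{476}\right) + 2826 = - \frac{723935917}{476} + 2826 = - \frac{722590741}{476}$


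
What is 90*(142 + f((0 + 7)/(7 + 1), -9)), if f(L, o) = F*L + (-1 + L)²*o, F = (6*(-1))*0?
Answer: 408555/32 ≈ 12767.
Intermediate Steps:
F = 0 (F = -6*0 = 0)
f(L, o) = o*(-1 + L)² (f(L, o) = 0*L + (-1 + L)²*o = 0 + o*(-1 + L)² = o*(-1 + L)²)
90*(142 + f((0 + 7)/(7 + 1), -9)) = 90*(142 - 9*(-1 + (0 + 7)/(7 + 1))²) = 90*(142 - 9*(-1 + 7/8)²) = 90*(142 - 9*(-⅛)²) = 90*(142 - 9*1/64) = 90*(142 - 9/64) = 90*(9079/64) = 408555/32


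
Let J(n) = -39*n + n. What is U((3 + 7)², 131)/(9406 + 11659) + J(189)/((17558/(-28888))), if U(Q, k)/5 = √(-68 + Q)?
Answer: 103736808/8779 + 4*√2/4213 ≈ 11816.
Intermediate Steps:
J(n) = -38*n
U(Q, k) = 5*√(-68 + Q)
U((3 + 7)², 131)/(9406 + 11659) + J(189)/((17558/(-28888))) = (5*√(-68 + (3 + 7)²))/(9406 + 11659) + (-38*189)/((17558/(-28888))) = (5*√(-68 + 10²))/21065 - 7182/(17558*(-1/28888)) = (5*√(-68 + 100))*(1/21065) - 7182/(-8779/14444) = (5*√32)*(1/21065) - 7182*(-14444/8779) = (5*(4*√2))*(1/21065) + 103736808/8779 = (20*√2)*(1/21065) + 103736808/8779 = 4*√2/4213 + 103736808/8779 = 103736808/8779 + 4*√2/4213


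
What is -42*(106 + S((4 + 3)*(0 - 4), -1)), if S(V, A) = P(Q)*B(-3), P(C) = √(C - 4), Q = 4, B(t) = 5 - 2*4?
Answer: -4452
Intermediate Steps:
B(t) = -3 (B(t) = 5 - 8 = -3)
P(C) = √(-4 + C)
S(V, A) = 0 (S(V, A) = √(-4 + 4)*(-3) = √0*(-3) = 0*(-3) = 0)
-42*(106 + S((4 + 3)*(0 - 4), -1)) = -42*(106 + 0) = -42*106 = -4452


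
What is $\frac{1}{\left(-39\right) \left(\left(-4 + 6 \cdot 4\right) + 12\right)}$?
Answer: $- \frac{1}{1248} \approx -0.00080128$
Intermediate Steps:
$\frac{1}{\left(-39\right) \left(\left(-4 + 6 \cdot 4\right) + 12\right)} = \frac{1}{\left(-39\right) \left(\left(-4 + 24\right) + 12\right)} = \frac{1}{\left(-39\right) \left(20 + 12\right)} = \frac{1}{\left(-39\right) 32} = \frac{1}{-1248} = - \frac{1}{1248}$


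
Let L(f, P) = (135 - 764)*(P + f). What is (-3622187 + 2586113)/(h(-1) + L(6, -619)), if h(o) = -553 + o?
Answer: -345358/128341 ≈ -2.6909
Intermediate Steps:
L(f, P) = -629*P - 629*f (L(f, P) = -629*(P + f) = -629*P - 629*f)
(-3622187 + 2586113)/(h(-1) + L(6, -619)) = (-3622187 + 2586113)/((-553 - 1) + (-629*(-619) - 629*6)) = -1036074/(-554 + (389351 - 3774)) = -1036074/(-554 + 385577) = -1036074/385023 = -1036074*1/385023 = -345358/128341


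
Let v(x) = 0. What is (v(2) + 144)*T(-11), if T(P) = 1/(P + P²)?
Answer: 72/55 ≈ 1.3091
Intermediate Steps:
(v(2) + 144)*T(-11) = (0 + 144)*(1/((-11)*(1 - 11))) = 144*(-1/11/(-10)) = 144*(-1/11*(-⅒)) = 144*(1/110) = 72/55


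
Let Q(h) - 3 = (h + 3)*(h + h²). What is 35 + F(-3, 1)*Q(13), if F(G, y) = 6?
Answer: 17525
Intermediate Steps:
Q(h) = 3 + (3 + h)*(h + h²) (Q(h) = 3 + (h + 3)*(h + h²) = 3 + (3 + h)*(h + h²))
35 + F(-3, 1)*Q(13) = 35 + 6*(3 + 13³ + 3*13 + 4*13²) = 35 + 6*(3 + 2197 + 39 + 4*169) = 35 + 6*(3 + 2197 + 39 + 676) = 35 + 6*2915 = 35 + 17490 = 17525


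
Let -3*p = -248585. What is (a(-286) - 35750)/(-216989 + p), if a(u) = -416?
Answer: 54249/201191 ≈ 0.26964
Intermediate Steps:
p = 248585/3 (p = -1/3*(-248585) = 248585/3 ≈ 82862.)
(a(-286) - 35750)/(-216989 + p) = (-416 - 35750)/(-216989 + 248585/3) = -36166/(-402382/3) = -36166*(-3/402382) = 54249/201191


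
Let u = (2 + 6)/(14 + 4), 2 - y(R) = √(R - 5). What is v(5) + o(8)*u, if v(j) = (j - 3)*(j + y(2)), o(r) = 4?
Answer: 142/9 - 2*I*√3 ≈ 15.778 - 3.4641*I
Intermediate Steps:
y(R) = 2 - √(-5 + R) (y(R) = 2 - √(R - 5) = 2 - √(-5 + R))
v(j) = (-3 + j)*(2 + j - I*√3) (v(j) = (j - 3)*(j + (2 - √(-5 + 2))) = (-3 + j)*(j + (2 - √(-3))) = (-3 + j)*(j + (2 - I*√3)) = (-3 + j)*(2 + j - I*√3))
u = 4/9 (u = 8/18 = 8*(1/18) = 4/9 ≈ 0.44444)
v(5) + o(8)*u = (-6 + 5² - 1*5 + 3*I*√3 - 1*I*5*√3) + 4*(4/9) = (-6 + 25 - 5 + 3*I*√3 - 5*I*√3) + 16/9 = (14 - 2*I*√3) + 16/9 = 142/9 - 2*I*√3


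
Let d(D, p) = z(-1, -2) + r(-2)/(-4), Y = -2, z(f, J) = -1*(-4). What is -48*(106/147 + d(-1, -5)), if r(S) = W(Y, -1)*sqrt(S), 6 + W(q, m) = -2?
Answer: -11104/49 - 96*I*sqrt(2) ≈ -226.61 - 135.76*I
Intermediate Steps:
z(f, J) = 4
W(q, m) = -8 (W(q, m) = -6 - 2 = -8)
r(S) = -8*sqrt(S)
d(D, p) = 4 + 2*I*sqrt(2) (d(D, p) = 4 - 8*I*sqrt(2)/(-4) = 4 - 8*I*sqrt(2)*(-1/4) = 4 + 2*I*sqrt(2))
-48*(106/147 + d(-1, -5)) = -48*(106/147 + (4 + 2*I*sqrt(2))) = -48*(694/147 + 2*I*sqrt(2)) = -11104/49 - 96*I*sqrt(2)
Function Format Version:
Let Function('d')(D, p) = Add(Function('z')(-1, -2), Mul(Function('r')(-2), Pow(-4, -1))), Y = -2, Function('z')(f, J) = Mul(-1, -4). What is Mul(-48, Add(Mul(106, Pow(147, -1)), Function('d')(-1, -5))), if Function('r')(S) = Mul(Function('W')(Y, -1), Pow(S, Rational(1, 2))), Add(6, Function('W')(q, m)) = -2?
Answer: Add(Rational(-11104, 49), Mul(-96, I, Pow(2, Rational(1, 2)))) ≈ Add(-226.61, Mul(-135.76, I))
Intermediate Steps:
Function('z')(f, J) = 4
Function('W')(q, m) = -8 (Function('W')(q, m) = Add(-6, -2) = -8)
Function('r')(S) = Mul(-8, Pow(S, Rational(1, 2)))
Function('d')(D, p) = Add(4, Mul(2, I, Pow(2, Rational(1, 2)))) (Function('d')(D, p) = Add(4, Mul(Mul(-8, Pow(-2, Rational(1, 2))), Pow(-4, -1))) = Add(4, Mul(Mul(-8, Mul(I, Pow(2, Rational(1, 2)))), Rational(-1, 4))) = Add(4, Mul(Mul(-8, I, Pow(2, Rational(1, 2))), Rational(-1, 4))) = Add(4, Mul(2, I, Pow(2, Rational(1, 2)))))
Mul(-48, Add(Mul(106, Pow(147, -1)), Function('d')(-1, -5))) = Mul(-48, Add(Mul(106, Pow(147, -1)), Add(4, Mul(2, I, Pow(2, Rational(1, 2)))))) = Mul(-48, Add(Mul(106, Rational(1, 147)), Add(4, Mul(2, I, Pow(2, Rational(1, 2)))))) = Mul(-48, Add(Rational(106, 147), Add(4, Mul(2, I, Pow(2, Rational(1, 2)))))) = Mul(-48, Add(Rational(694, 147), Mul(2, I, Pow(2, Rational(1, 2))))) = Add(Rational(-11104, 49), Mul(-96, I, Pow(2, Rational(1, 2))))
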